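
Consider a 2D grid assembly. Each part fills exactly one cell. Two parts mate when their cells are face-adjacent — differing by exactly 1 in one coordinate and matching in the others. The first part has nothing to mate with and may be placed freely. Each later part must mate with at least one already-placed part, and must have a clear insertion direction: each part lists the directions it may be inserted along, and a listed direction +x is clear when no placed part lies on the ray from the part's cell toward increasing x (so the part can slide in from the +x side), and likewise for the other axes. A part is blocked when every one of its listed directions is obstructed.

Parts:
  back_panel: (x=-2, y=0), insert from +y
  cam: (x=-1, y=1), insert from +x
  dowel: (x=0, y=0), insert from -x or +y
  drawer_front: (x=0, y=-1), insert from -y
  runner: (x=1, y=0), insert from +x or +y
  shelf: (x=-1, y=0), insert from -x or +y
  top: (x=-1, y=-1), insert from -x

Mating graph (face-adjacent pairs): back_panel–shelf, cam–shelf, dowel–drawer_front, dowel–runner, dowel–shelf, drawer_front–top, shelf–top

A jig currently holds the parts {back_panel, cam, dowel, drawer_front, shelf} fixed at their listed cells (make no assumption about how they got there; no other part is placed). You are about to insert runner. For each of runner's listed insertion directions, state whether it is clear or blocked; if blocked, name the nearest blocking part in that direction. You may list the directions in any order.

+x: ray from runner(1, 0) has no placed part ⇒ clear
+y: ray from runner(1, 0) has no placed part ⇒ clear

+x: clear; +y: clear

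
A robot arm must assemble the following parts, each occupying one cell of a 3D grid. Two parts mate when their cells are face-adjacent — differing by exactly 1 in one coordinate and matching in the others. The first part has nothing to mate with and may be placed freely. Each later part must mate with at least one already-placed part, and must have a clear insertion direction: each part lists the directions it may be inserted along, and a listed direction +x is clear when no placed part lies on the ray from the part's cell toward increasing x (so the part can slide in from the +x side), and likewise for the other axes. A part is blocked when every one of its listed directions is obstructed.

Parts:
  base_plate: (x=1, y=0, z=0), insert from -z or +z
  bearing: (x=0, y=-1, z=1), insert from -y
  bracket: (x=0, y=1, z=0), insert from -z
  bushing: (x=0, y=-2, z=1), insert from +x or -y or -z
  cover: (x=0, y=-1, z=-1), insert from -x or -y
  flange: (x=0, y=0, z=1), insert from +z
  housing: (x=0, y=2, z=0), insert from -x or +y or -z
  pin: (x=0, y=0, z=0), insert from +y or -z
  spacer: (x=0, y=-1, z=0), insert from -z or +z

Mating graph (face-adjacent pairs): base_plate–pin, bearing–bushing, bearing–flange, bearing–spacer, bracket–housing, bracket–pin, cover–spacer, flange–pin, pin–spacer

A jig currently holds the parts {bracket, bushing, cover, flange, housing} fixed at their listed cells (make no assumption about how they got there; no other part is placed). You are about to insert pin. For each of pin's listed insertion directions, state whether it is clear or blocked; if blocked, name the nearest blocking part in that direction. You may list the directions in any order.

+y: blocked by bracket; -z: clear

+y: nearest on ray is bracket@(0, 1, 0) ⇒ blocked
-z: ray from pin(0, 0, 0) has no placed part ⇒ clear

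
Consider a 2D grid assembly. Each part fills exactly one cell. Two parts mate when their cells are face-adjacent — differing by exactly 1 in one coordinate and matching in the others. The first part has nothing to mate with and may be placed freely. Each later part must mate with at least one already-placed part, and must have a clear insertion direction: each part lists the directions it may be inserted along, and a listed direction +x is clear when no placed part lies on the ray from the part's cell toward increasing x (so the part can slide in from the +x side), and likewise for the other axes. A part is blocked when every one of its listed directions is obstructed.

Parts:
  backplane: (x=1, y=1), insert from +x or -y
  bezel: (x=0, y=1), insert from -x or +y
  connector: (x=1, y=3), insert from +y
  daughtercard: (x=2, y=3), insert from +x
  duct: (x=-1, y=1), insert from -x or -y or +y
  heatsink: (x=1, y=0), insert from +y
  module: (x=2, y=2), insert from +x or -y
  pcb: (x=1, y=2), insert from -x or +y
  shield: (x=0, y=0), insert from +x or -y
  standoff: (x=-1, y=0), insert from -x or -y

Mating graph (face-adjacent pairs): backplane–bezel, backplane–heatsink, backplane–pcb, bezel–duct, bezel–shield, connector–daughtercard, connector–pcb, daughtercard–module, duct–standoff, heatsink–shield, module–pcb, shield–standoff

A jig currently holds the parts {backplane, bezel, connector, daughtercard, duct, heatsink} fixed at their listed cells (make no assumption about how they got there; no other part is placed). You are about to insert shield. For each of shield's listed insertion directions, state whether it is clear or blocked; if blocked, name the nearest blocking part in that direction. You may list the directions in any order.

+x: nearest on ray is heatsink@(1, 0) ⇒ blocked
-y: ray from shield(0, 0) has no placed part ⇒ clear

+x: blocked by heatsink; -y: clear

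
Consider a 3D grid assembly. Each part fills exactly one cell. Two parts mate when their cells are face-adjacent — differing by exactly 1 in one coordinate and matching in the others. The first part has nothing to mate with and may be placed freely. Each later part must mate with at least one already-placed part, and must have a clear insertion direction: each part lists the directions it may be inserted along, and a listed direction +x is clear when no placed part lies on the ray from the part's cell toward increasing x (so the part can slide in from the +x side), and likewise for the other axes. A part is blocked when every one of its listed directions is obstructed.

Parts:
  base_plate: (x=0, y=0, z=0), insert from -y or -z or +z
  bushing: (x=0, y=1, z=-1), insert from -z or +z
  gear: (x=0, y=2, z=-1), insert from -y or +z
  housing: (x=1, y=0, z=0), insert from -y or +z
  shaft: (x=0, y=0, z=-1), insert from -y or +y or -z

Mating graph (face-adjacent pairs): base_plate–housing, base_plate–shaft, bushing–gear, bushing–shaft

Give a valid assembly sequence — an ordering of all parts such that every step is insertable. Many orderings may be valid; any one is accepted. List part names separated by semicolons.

1. housing@(1, 0, 0) [-y clear] — {housing}
2. base_plate@(0, 0, 0) [-y clear] — {base_plate, housing}
3. shaft@(0, 0, -1) [-y clear] — {base_plate, housing, shaft}
4. bushing@(0, 1, -1) [-z clear] — {base_plate, bushing, housing, shaft}
5. gear@(0, 2, -1) [+z clear] — {base_plate, bushing, gear, housing, shaft}

housing; base_plate; shaft; bushing; gear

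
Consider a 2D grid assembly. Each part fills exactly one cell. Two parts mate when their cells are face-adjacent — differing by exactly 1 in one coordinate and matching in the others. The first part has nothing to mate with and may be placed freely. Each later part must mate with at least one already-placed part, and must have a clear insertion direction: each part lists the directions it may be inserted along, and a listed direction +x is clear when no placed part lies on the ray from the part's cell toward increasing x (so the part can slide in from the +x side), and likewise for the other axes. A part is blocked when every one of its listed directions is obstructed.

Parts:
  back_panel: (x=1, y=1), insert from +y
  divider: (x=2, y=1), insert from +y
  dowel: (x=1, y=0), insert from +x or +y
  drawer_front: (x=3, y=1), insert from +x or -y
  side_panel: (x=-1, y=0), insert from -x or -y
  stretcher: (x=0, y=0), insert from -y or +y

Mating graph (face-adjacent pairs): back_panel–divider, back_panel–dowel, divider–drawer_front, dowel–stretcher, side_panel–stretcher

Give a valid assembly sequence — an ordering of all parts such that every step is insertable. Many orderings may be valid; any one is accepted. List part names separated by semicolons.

divider; back_panel; drawer_front; dowel; stretcher; side_panel

1. divider@(2, 1) [+y clear] — {divider}
2. back_panel@(1, 1) [+y clear] — {back_panel, divider}
3. drawer_front@(3, 1) [+x clear] — {back_panel, divider, drawer_front}
4. dowel@(1, 0) [+x clear] — {back_panel, divider, dowel, drawer_front}
5. stretcher@(0, 0) [-y clear] — {back_panel, divider, dowel, drawer_front, stretcher}
6. side_panel@(-1, 0) [-x clear] — {back_panel, divider, dowel, drawer_front, side_panel, stretcher}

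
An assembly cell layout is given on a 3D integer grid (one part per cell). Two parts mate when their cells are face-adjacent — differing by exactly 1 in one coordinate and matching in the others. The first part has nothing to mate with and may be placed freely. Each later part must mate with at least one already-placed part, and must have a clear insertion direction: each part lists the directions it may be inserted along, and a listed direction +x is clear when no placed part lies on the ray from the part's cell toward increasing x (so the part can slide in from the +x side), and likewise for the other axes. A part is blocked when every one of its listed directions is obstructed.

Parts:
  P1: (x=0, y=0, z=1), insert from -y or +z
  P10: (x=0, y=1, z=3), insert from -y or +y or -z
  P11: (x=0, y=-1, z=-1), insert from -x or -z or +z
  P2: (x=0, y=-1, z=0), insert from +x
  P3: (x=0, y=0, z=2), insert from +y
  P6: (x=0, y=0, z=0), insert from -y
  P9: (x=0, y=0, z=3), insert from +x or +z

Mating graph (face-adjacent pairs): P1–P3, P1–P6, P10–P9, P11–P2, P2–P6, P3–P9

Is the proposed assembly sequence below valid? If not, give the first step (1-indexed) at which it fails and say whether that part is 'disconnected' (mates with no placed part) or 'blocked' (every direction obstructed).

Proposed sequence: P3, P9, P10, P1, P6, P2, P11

1. P3@(0, 0, 2) [+y clear] — {P3}
2. P9@(0, 0, 3) [+x clear] — {P3, P9}
3. P10@(0, 1, 3) [+y clear] — {P10, P3, P9}
4. P1@(0, 0, 1) [-y clear] — {P1, P10, P3, P9}
5. P6@(0, 0, 0) [-y clear] — {P1, P10, P3, P6, P9}
6. P2@(0, -1, 0) [+x clear] — {P1, P10, P2, P3, P6, P9}
7. P11@(0, -1, -1) [-x clear] — {P1, P10, P11, P2, P3, P6, P9}

Valid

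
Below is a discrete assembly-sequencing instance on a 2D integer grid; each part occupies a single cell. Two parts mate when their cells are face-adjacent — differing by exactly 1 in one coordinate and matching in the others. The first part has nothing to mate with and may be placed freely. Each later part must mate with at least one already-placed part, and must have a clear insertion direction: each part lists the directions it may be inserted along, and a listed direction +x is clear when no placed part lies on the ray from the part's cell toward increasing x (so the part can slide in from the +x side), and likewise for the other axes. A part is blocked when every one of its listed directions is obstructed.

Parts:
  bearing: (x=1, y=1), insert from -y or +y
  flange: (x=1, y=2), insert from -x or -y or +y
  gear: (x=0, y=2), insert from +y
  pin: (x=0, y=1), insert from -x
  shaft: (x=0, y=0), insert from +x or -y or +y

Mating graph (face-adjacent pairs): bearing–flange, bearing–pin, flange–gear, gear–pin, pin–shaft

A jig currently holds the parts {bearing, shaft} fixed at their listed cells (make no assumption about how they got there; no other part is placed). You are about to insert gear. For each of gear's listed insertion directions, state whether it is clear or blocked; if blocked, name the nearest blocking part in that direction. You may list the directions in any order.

+y: ray from gear(0, 2) has no placed part ⇒ clear

+y: clear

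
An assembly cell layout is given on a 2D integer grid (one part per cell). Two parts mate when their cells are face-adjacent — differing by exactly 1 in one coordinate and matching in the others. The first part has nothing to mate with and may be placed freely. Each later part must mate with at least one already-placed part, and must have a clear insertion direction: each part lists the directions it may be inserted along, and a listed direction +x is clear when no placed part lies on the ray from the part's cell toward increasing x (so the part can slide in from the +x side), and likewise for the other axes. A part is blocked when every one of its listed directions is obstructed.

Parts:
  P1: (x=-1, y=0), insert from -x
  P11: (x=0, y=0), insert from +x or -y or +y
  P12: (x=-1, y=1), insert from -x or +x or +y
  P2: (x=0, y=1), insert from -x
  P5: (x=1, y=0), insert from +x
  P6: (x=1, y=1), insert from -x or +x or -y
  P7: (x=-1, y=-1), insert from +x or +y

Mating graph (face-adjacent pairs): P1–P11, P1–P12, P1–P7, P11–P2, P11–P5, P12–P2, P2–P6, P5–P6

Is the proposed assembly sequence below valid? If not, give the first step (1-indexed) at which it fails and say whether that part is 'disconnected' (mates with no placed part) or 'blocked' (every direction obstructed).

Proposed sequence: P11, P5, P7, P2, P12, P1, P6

Invalid at step 3 (disconnected)

1. P11@(0, 0) [+x clear] — {P11}
2. P5@(1, 0) [+x clear] — {P11, P5}
3. P7@(-1, -1) — no placed neighbour ⇒ disconnected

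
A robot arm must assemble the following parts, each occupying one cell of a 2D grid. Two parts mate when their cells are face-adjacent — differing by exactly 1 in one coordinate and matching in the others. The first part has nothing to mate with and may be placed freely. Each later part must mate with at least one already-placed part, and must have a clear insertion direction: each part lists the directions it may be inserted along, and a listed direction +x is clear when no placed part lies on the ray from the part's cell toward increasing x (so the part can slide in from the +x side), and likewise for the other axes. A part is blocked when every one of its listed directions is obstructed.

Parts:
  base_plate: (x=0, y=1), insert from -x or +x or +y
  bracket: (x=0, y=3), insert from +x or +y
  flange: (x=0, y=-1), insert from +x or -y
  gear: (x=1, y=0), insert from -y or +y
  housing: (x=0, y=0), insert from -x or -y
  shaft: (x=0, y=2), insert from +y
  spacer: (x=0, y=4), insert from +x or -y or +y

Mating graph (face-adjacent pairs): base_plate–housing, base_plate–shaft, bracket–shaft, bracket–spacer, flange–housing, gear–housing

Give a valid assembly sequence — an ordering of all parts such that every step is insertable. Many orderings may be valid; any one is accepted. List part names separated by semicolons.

1. housing@(0, 0) [-x clear] — {housing}
2. gear@(1, 0) [-y clear] — {gear, housing}
3. base_plate@(0, 1) [-x clear] — {base_plate, gear, housing}
4. shaft@(0, 2) [+y clear] — {base_plate, gear, housing, shaft}
5. bracket@(0, 3) [+x clear] — {base_plate, bracket, gear, housing, shaft}
6. spacer@(0, 4) [+x clear] — {base_plate, bracket, gear, housing, shaft, spacer}
7. flange@(0, -1) [+x clear] — {base_plate, bracket, flange, gear, housing, shaft, spacer}

housing; gear; base_plate; shaft; bracket; spacer; flange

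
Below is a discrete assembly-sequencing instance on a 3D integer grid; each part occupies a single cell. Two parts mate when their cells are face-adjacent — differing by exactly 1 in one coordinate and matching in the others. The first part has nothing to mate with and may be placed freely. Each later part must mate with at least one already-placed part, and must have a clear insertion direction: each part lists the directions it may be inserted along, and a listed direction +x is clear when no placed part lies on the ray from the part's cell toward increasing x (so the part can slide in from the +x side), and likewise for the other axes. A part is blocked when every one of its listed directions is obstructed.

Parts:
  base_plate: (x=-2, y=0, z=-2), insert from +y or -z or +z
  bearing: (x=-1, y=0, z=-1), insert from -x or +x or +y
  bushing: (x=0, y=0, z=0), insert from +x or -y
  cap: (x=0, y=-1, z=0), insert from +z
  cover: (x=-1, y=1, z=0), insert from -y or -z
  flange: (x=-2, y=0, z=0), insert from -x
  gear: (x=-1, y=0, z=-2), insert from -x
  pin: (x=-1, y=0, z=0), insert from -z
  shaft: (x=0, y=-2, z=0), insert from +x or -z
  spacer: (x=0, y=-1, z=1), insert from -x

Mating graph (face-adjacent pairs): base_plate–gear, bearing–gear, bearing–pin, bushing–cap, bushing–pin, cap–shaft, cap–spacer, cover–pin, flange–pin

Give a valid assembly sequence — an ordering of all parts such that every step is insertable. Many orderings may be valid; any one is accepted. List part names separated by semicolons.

bushing; cap; spacer; shaft; pin; flange; cover; bearing; gear; base_plate

1. bushing@(0, 0, 0) [+x clear] — {bushing}
2. cap@(0, -1, 0) [+z clear] — {bushing, cap}
3. spacer@(0, -1, 1) [-x clear] — {bushing, cap, spacer}
4. shaft@(0, -2, 0) [+x clear] — {bushing, cap, shaft, spacer}
5. pin@(-1, 0, 0) [-z clear] — {bushing, cap, pin, shaft, spacer}
6. flange@(-2, 0, 0) [-x clear] — {bushing, cap, flange, pin, shaft, spacer}
7. cover@(-1, 1, 0) [-z clear] — {bushing, cap, cover, flange, pin, shaft, spacer}
8. bearing@(-1, 0, -1) [-x clear] — {bearing, bushing, cap, cover, flange, pin, shaft, spacer}
9. gear@(-1, 0, -2) [-x clear] — {bearing, bushing, cap, cover, flange, gear, pin, shaft, spacer}
10. base_plate@(-2, 0, -2) [+y clear] — {base_plate, bearing, bushing, cap, cover, flange, gear, pin, shaft, spacer}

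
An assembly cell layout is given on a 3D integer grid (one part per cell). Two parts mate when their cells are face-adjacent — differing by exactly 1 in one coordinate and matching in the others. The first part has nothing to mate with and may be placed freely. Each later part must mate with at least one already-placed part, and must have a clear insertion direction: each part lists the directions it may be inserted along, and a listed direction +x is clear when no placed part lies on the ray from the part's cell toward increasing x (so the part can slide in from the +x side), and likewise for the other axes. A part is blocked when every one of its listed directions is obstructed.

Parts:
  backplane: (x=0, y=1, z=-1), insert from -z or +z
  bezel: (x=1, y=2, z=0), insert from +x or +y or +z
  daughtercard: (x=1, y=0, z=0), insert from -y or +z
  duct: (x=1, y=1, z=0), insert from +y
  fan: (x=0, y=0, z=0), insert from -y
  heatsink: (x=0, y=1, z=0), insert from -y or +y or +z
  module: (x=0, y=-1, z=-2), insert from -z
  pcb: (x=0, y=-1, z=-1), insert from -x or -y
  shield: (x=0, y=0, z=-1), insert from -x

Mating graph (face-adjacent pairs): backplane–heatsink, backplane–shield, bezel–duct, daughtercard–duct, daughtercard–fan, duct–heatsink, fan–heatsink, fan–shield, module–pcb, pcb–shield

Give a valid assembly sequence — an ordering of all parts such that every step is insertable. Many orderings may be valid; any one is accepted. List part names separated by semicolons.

1. daughtercard@(1, 0, 0) [-y clear] — {daughtercard}
2. fan@(0, 0, 0) [-y clear] — {daughtercard, fan}
3. shield@(0, 0, -1) [-x clear] — {daughtercard, fan, shield}
4. heatsink@(0, 1, 0) [+y clear] — {daughtercard, fan, heatsink, shield}
5. duct@(1, 1, 0) [+y clear] — {daughtercard, duct, fan, heatsink, shield}
6. bezel@(1, 2, 0) [+x clear] — {bezel, daughtercard, duct, fan, heatsink, shield}
7. backplane@(0, 1, -1) [-z clear] — {backplane, bezel, daughtercard, duct, fan, heatsink, shield}
8. pcb@(0, -1, -1) [-x clear] — {backplane, bezel, daughtercard, duct, fan, heatsink, pcb, shield}
9. module@(0, -1, -2) [-z clear] — {backplane, bezel, daughtercard, duct, fan, heatsink, module, pcb, shield}

daughtercard; fan; shield; heatsink; duct; bezel; backplane; pcb; module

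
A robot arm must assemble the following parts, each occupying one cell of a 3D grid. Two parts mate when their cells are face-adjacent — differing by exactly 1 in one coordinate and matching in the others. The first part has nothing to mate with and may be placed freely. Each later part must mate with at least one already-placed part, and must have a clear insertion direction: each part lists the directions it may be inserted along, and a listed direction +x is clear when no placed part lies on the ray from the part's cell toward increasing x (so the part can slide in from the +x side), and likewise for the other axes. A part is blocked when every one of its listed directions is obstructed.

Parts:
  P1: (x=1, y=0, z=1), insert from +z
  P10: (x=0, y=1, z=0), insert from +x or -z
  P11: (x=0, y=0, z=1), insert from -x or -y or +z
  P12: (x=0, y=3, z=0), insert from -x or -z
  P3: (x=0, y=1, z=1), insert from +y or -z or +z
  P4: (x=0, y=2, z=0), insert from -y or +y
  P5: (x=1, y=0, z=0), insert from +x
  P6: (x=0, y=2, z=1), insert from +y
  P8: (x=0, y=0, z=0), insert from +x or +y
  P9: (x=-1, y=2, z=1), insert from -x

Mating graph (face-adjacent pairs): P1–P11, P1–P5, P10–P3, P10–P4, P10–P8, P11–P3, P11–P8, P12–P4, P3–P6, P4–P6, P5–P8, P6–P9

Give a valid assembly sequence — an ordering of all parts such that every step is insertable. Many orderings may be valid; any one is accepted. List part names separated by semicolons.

P3; P10; P8; P6; P4; P12; P5; P1; P9; P11

1. P3@(0, 1, 1) [+y clear] — {P3}
2. P10@(0, 1, 0) [+x clear] — {P10, P3}
3. P8@(0, 0, 0) [+x clear] — {P10, P3, P8}
4. P6@(0, 2, 1) [+y clear] — {P10, P3, P6, P8}
5. P4@(0, 2, 0) [+y clear] — {P10, P3, P4, P6, P8}
6. P12@(0, 3, 0) [-x clear] — {P10, P12, P3, P4, P6, P8}
7. P5@(1, 0, 0) [+x clear] — {P10, P12, P3, P4, P5, P6, P8}
8. P1@(1, 0, 1) [+z clear] — {P1, P10, P12, P3, P4, P5, P6, P8}
9. P9@(-1, 2, 1) [-x clear] — {P1, P10, P12, P3, P4, P5, P6, P8, P9}
10. P11@(0, 0, 1) [-x clear] — {P1, P10, P11, P12, P3, P4, P5, P6, P8, P9}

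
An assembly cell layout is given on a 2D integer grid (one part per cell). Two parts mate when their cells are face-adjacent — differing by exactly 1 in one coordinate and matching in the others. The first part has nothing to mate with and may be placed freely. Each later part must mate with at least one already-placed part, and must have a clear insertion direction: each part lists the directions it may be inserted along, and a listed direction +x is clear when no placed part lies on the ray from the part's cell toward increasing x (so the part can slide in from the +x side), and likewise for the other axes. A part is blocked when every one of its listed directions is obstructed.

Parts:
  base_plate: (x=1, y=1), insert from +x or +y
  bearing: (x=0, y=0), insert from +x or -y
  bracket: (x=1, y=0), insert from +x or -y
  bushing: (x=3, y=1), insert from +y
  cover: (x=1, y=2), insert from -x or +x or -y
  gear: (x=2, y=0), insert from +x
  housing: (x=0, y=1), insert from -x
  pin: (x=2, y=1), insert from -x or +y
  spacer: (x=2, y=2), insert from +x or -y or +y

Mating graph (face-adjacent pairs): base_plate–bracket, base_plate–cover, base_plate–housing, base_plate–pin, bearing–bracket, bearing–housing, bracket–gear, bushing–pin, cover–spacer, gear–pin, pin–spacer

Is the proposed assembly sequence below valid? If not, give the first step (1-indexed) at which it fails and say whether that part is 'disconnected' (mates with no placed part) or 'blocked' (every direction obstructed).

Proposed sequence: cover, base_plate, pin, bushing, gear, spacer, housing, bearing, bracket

1. cover@(1, 2) [-x clear] — {cover}
2. base_plate@(1, 1) [+x clear] — {base_plate, cover}
3. pin@(2, 1) [+y clear] — {base_plate, cover, pin}
4. bushing@(3, 1) [+y clear] — {base_plate, bushing, cover, pin}
5. gear@(2, 0) [+x clear] — {base_plate, bushing, cover, gear, pin}
6. spacer@(2, 2) [+x clear] — {base_plate, bushing, cover, gear, pin, spacer}
7. housing@(0, 1) [-x clear] — {base_plate, bushing, cover, gear, housing, pin, spacer}
8. bearing@(0, 0) [-y clear] — {base_plate, bearing, bushing, cover, gear, housing, pin, spacer}
9. bracket@(1, 0) [-y clear] — {base_plate, bearing, bracket, bushing, cover, gear, housing, pin, spacer}

Valid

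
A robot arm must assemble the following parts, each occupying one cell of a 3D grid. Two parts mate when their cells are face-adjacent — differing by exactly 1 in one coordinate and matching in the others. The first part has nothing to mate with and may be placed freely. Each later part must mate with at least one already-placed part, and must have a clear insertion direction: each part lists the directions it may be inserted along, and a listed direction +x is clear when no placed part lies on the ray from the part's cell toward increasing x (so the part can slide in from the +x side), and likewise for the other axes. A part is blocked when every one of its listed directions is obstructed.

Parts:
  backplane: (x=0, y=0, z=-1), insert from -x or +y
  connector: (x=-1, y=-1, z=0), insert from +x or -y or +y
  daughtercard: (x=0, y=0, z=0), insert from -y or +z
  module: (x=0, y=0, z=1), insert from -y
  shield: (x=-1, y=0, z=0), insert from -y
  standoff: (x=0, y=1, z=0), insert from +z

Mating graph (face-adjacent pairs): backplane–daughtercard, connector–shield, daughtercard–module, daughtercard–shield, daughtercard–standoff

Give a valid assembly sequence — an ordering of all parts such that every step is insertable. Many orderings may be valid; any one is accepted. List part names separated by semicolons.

1. module@(0, 0, 1) [-y clear] — {module}
2. daughtercard@(0, 0, 0) [-y clear] — {daughtercard, module}
3. backplane@(0, 0, -1) [-x clear] — {backplane, daughtercard, module}
4. standoff@(0, 1, 0) [+z clear] — {backplane, daughtercard, module, standoff}
5. shield@(-1, 0, 0) [-y clear] — {backplane, daughtercard, module, shield, standoff}
6. connector@(-1, -1, 0) [+x clear] — {backplane, connector, daughtercard, module, shield, standoff}

module; daughtercard; backplane; standoff; shield; connector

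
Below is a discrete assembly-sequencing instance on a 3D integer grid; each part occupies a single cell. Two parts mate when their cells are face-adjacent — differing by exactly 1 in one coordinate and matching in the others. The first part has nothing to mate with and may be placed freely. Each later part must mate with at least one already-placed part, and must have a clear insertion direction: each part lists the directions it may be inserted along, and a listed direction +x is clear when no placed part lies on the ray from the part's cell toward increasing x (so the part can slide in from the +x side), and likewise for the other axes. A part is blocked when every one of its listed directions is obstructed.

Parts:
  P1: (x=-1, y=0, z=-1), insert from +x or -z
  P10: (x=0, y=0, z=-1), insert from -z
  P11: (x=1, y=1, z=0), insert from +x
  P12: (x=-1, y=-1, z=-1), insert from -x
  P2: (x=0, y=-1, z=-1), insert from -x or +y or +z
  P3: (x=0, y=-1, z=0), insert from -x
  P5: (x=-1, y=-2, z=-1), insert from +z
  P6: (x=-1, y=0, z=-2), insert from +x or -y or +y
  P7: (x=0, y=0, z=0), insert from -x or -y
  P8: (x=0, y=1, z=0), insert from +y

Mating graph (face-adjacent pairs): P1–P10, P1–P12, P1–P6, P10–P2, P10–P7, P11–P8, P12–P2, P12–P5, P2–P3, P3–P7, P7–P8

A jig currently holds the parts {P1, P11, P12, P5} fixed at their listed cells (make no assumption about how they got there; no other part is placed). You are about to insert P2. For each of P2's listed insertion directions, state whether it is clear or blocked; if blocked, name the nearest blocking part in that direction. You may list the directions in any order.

+y: clear; +z: clear; -x: blocked by P12

-x: nearest on ray is P12@(-1, -1, -1) ⇒ blocked
+y: ray from P2(0, -1, -1) has no placed part ⇒ clear
+z: ray from P2(0, -1, -1) has no placed part ⇒ clear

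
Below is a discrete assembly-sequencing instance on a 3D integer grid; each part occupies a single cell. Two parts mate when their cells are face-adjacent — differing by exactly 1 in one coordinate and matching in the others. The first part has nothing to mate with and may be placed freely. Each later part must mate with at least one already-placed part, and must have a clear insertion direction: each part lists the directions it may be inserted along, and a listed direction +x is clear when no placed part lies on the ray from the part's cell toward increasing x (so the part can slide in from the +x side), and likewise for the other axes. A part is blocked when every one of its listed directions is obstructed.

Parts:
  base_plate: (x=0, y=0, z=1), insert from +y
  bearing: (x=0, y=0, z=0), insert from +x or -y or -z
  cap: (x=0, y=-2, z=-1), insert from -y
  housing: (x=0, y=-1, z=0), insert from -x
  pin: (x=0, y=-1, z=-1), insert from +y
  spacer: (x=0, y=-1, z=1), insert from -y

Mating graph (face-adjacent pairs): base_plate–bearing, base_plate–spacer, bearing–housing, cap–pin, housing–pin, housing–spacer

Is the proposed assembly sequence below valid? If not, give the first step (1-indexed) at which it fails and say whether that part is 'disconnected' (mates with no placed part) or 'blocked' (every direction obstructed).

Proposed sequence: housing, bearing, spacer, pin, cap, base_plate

Valid

1. housing@(0, -1, 0) [-x clear] — {housing}
2. bearing@(0, 0, 0) [+x clear] — {bearing, housing}
3. spacer@(0, -1, 1) [-y clear] — {bearing, housing, spacer}
4. pin@(0, -1, -1) [+y clear] — {bearing, housing, pin, spacer}
5. cap@(0, -2, -1) [-y clear] — {bearing, cap, housing, pin, spacer}
6. base_plate@(0, 0, 1) [+y clear] — {base_plate, bearing, cap, housing, pin, spacer}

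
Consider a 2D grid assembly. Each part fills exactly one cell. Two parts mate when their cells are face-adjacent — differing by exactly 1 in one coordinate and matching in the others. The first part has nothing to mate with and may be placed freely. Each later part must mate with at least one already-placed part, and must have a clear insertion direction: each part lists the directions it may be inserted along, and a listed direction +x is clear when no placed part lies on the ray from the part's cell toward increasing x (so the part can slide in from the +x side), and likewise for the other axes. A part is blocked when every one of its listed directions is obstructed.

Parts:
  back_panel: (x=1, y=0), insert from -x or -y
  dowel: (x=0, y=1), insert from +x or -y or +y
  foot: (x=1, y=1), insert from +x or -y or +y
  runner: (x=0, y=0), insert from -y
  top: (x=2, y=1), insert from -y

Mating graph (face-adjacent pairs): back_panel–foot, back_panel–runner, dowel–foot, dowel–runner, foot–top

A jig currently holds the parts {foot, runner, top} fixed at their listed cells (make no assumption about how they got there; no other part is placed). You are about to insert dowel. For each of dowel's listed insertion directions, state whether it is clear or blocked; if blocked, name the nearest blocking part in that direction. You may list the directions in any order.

+x: nearest on ray is foot@(1, 1) ⇒ blocked
-y: nearest on ray is runner@(0, 0) ⇒ blocked
+y: ray from dowel(0, 1) has no placed part ⇒ clear

+x: blocked by foot; +y: clear; -y: blocked by runner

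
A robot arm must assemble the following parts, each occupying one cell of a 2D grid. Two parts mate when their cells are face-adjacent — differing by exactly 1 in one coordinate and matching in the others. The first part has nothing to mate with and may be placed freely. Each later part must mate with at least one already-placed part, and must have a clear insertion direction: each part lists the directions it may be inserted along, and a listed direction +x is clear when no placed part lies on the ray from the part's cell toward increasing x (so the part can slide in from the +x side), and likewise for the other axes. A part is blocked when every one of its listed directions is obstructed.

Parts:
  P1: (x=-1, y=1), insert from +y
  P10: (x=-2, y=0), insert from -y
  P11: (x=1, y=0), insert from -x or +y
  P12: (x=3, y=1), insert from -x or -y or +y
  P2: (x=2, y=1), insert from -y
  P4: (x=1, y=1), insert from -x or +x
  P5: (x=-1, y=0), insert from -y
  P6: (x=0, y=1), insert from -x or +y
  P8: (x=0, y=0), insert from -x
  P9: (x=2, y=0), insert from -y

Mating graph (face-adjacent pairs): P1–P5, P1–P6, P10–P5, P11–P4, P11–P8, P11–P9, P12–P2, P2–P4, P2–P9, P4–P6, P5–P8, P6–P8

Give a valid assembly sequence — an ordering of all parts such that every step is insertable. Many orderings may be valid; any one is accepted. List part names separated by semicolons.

P4; P2; P9; P12; P6; P1; P11; P8; P5; P10

1. P4@(1, 1) [-x clear] — {P4}
2. P2@(2, 1) [-y clear] — {P2, P4}
3. P9@(2, 0) [-y clear] — {P2, P4, P9}
4. P12@(3, 1) [-y clear] — {P12, P2, P4, P9}
5. P6@(0, 1) [-x clear] — {P12, P2, P4, P6, P9}
6. P1@(-1, 1) [+y clear] — {P1, P12, P2, P4, P6, P9}
7. P11@(1, 0) [-x clear] — {P1, P11, P12, P2, P4, P6, P9}
8. P8@(0, 0) [-x clear] — {P1, P11, P12, P2, P4, P6, P8, P9}
9. P5@(-1, 0) [-y clear] — {P1, P11, P12, P2, P4, P5, P6, P8, P9}
10. P10@(-2, 0) [-y clear] — {P1, P10, P11, P12, P2, P4, P5, P6, P8, P9}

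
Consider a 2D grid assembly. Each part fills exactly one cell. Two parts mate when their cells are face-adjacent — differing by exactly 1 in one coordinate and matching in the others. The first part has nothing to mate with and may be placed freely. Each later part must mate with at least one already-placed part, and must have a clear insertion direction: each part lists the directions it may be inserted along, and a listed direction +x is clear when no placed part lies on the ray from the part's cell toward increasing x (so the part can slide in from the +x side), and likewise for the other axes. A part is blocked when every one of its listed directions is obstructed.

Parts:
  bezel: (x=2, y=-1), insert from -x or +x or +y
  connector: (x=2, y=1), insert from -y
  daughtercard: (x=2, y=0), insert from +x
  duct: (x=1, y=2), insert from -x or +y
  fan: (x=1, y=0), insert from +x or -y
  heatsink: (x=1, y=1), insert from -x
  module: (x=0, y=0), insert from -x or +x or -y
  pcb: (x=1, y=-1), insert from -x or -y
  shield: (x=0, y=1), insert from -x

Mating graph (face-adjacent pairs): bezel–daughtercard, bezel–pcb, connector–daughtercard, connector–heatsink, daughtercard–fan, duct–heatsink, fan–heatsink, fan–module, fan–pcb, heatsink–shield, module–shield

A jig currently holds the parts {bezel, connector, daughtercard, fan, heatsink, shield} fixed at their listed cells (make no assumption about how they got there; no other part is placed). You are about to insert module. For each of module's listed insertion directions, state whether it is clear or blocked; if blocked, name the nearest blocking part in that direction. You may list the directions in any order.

-x: ray from module(0, 0) has no placed part ⇒ clear
+x: nearest on ray is fan@(1, 0) ⇒ blocked
-y: ray from module(0, 0) has no placed part ⇒ clear

+x: blocked by fan; -x: clear; -y: clear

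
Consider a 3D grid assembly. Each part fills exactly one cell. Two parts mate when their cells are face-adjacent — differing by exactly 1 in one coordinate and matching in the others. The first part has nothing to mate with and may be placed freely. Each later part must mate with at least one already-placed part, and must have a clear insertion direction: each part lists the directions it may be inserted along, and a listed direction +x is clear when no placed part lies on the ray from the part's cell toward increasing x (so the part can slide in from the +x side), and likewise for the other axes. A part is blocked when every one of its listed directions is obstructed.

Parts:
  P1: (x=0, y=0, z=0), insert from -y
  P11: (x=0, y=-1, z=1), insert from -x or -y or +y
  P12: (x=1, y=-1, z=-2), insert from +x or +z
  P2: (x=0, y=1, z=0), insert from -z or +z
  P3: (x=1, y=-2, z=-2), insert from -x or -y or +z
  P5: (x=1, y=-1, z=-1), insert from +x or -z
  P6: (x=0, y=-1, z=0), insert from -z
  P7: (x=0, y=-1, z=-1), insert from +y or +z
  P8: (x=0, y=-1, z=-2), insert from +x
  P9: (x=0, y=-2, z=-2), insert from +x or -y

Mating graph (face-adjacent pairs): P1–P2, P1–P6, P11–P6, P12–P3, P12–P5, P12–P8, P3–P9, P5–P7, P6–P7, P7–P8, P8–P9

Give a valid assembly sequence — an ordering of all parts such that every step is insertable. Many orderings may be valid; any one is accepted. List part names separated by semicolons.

P2; P1; P6; P11; P7; P5; P8; P12; P3; P9

1. P2@(0, 1, 0) [-z clear] — {P2}
2. P1@(0, 0, 0) [-y clear] — {P1, P2}
3. P6@(0, -1, 0) [-z clear] — {P1, P2, P6}
4. P11@(0, -1, 1) [-x clear] — {P1, P11, P2, P6}
5. P7@(0, -1, -1) [+y clear] — {P1, P11, P2, P6, P7}
6. P5@(1, -1, -1) [+x clear] — {P1, P11, P2, P5, P6, P7}
7. P8@(0, -1, -2) [+x clear] — {P1, P11, P2, P5, P6, P7, P8}
8. P12@(1, -1, -2) [+x clear] — {P1, P11, P12, P2, P5, P6, P7, P8}
9. P3@(1, -2, -2) [-x clear] — {P1, P11, P12, P2, P3, P5, P6, P7, P8}
10. P9@(0, -2, -2) [-y clear] — {P1, P11, P12, P2, P3, P5, P6, P7, P8, P9}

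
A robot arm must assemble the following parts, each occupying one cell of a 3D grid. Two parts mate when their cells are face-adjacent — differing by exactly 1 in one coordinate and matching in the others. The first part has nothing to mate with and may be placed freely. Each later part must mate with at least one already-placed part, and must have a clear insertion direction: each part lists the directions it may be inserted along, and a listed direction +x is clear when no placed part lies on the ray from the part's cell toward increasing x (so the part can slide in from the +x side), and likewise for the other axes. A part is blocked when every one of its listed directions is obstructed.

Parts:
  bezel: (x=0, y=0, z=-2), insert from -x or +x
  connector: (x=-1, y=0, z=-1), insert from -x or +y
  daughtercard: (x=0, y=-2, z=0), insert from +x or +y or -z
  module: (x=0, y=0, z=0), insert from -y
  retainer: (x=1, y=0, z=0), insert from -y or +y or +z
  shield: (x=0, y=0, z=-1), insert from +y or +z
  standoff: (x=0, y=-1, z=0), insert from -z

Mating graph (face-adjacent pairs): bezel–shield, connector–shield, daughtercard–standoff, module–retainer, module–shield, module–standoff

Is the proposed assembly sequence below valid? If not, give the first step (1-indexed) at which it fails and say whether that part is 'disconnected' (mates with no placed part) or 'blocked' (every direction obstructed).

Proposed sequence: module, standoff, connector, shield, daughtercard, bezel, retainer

Invalid at step 3 (disconnected)

1. module@(0, 0, 0) [-y clear] — {module}
2. standoff@(0, -1, 0) [-z clear] — {module, standoff}
3. connector@(-1, 0, -1) — no placed neighbour ⇒ disconnected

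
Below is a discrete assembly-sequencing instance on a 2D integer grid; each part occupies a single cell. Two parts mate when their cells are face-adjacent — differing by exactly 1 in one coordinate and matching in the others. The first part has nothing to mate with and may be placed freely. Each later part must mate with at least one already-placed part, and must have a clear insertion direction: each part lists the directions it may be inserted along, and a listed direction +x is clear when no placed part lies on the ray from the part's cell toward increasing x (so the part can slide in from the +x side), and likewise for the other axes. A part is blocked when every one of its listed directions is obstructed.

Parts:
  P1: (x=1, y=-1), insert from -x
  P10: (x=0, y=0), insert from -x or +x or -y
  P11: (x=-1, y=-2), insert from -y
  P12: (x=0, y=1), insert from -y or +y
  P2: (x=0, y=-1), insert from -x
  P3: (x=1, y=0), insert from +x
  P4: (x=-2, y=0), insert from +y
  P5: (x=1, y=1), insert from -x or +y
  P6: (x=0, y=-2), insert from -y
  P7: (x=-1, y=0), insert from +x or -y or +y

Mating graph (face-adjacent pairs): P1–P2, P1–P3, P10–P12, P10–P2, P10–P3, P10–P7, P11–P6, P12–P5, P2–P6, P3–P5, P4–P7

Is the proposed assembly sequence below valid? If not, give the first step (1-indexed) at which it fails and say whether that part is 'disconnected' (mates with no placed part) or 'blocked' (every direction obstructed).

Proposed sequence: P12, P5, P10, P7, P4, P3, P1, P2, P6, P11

1. P12@(0, 1) [-y clear] — {P12}
2. P5@(1, 1) [+y clear] — {P12, P5}
3. P10@(0, 0) [-x clear] — {P10, P12, P5}
4. P7@(-1, 0) [-y clear] — {P10, P12, P5, P7}
5. P4@(-2, 0) [+y clear] — {P10, P12, P4, P5, P7}
6. P3@(1, 0) [+x clear] — {P10, P12, P3, P4, P5, P7}
7. P1@(1, -1) [-x clear] — {P1, P10, P12, P3, P4, P5, P7}
8. P2@(0, -1) [-x clear] — {P1, P10, P12, P2, P3, P4, P5, P7}
9. P6@(0, -2) [-y clear] — {P1, P10, P12, P2, P3, P4, P5, P6, P7}
10. P11@(-1, -2) [-y clear] — {P1, P10, P11, P12, P2, P3, P4, P5, P6, P7}

Valid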